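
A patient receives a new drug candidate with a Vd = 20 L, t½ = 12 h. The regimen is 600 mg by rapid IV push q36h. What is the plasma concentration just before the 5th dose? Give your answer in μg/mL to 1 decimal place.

f = (1/2)^(τ/t½) = (1/2)^(36/12) ≈ 0.1250.
C₀ = D/Vd = 600/20 ≈ 30.000 μg/mL.
Before the 5th dose, 4 doses have been given. Superposition: Cmin = C₀·(f + f² + … + f^4).
≈ 30.000 × (0.1250 + 0.0156 + 0.0020 + 0.0002) ≈ 30.000 × 0.1428 ≈ 4.284 μg/mL.

4.3 μg/mL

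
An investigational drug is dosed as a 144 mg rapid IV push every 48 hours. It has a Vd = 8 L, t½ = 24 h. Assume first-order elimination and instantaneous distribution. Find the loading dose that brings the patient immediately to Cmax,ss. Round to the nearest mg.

f = (1/2)^(48/24) ≈ 0.250000; accumulation ratio R = 1/(1−f) ≈ 1.33333.
Loading dose to hit Cmax,ss on first dose: D_load = D_maint·R ≈ 144 × 1.33333 ≈ 192.00 mg.

192 mg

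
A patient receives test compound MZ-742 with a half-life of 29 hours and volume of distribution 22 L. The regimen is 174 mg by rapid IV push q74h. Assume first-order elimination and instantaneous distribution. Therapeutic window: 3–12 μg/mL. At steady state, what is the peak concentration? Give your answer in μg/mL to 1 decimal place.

9.5 μg/mL

τ/t½ = 74/29 ≈ 2.5517, so fraction remaining f = (1/2)^(74/29) ≈ 0.1706.
At steady state, accumulation factor R = 1/(1 − e^(−kτ)) ≈ 1.2057.
Single-dose peak C₀ = D/Vd = 174/22 ≈ 7.909 μg/mL.
Cmax,ss = C₀/(1 − f) ≈ 7.909/0.8294 ≈ 9.536 μg/mL.
Peak 9.5 μg/mL vs MTC 12 μg/mL: below toxic threshold.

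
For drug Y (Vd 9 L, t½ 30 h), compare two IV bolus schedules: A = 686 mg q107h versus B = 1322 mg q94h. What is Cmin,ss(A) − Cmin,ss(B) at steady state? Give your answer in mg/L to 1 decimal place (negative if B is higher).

-11.9 mg/L

Regimen A: f = (1/2)^(107/30) ≈ 0.0844; Cmin,ss = (686/9)·f/(1−f) ≈ 7.026 mg/L.
Regimen B: f = (1/2)^(94/30) ≈ 0.1140; Cmin,ss = (1322/9)·f/(1−f) ≈ 18.900 mg/L.
Difference ≈ 7.026 − 18.900 ≈ -11.874 mg/L.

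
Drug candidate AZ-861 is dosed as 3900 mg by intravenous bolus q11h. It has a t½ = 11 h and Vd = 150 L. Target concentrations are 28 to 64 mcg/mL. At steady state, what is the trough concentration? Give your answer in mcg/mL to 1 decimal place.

The dosing interval is 1 half-life, so f = 2^(−1) = 0.5.
At steady state, R = 1/(1 − 0.5) = 2/1.
Single-dose peak C₀ = D/Vd = 3900/150 = 26 mcg/mL.
Steady-state peak Cmax,ss = C₀·R = 26 × 2/1 ≈ 52.000 mcg/mL.
Steady-state trough Cmin,ss = Cmax,ss·f ≈ 52.000 × 0.5 ≈ 26.000 mcg/mL.
Trough 26.0 mcg/mL vs MEC 28 mcg/mL: subtherapeutic.

26.0 mcg/mL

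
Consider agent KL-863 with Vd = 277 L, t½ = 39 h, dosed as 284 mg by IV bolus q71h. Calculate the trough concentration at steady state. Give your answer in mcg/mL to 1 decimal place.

Over one 71-h interval, 71/39 ≈ 1.8205 half-lives elapse, leaving f ≈ 0.2831 of each dose.
Single-dose peak C₀ = D/Vd = 284/277 ≈ 1.025 mcg/mL.
Steady-state trough Cmin,ss = C₀·f/(1−f) ≈ 1.025 × 0.2831/0.7169 ≈ 0.405 mcg/mL.

0.4 mcg/mL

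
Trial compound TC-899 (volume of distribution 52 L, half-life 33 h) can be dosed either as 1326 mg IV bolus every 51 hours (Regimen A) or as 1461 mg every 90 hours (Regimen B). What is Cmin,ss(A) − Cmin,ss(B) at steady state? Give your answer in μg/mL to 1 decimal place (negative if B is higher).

8.3 μg/mL

Regimen A: f = (1/2)^(51/33) ≈ 0.3426; Cmin,ss = (1326/52)·f/(1−f) ≈ 13.289 μg/mL.
Regimen B: f = (1/2)^(90/33) ≈ 0.1510; Cmin,ss = (1461/52)·f/(1−f) ≈ 4.997 μg/mL.
Difference ≈ 13.289 − 4.997 ≈ 8.292 μg/mL.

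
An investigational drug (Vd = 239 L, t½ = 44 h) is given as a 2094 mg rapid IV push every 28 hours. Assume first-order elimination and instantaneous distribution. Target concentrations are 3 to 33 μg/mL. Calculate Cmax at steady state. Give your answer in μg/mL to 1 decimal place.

τ/t½ = 28/44 ≈ 0.63636, so fraction remaining f = (1/2)^(28/44) ≈ 0.6433.
Accumulation ratio R = 1/(1 − f) ≈ 1/0.3567 ≈ 2.8035.
Each bolus raises the concentration by D/Vd = 2094/239 ≈ 8.762 μg/mL.
Cmax,ss = C₀/(1 − f) ≈ 8.762/0.3567 ≈ 24.564 μg/mL.
Peak 24.6 μg/mL vs MTC 33 μg/mL: below toxic threshold.

24.6 μg/mL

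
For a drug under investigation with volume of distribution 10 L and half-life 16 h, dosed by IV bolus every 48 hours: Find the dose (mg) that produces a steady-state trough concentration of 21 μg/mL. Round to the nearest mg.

τ/t½ = 48/16 ≈ 3, so f = (1/2)^(48/16) ≈ 0.125000.
Cmin,ss = (D/Vd)·f/(1−f), so D = Cmin,ss·Vd·(1−f)/f.
D = 21 × 10 × (1−f)/f ≈ 21 × 10 × 7.00000 ≈ 1470.00 mg.

1470 mg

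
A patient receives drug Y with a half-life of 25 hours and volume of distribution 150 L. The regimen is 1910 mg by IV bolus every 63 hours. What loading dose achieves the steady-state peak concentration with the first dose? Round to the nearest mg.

f = (1/2)^(63/25) ≈ 0.174343; accumulation ratio R = 1/(1−f) ≈ 1.21116.
Loading dose to hit Cmax,ss on first dose: D_load = D_maint·R ≈ 1910 × 1.21116 ≈ 2313.32 mg.

2313 mg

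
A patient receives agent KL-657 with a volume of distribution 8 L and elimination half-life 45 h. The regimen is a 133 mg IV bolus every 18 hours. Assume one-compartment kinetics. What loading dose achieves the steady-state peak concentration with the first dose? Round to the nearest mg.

549 mg

f = (1/2)^(18/45) ≈ 0.757858; accumulation ratio R = 1/(1−f) ≈ 4.12981.
Loading dose to hit Cmax,ss on first dose: D_load = D_maint·R ≈ 133 × 4.12981 ≈ 549.26 mg.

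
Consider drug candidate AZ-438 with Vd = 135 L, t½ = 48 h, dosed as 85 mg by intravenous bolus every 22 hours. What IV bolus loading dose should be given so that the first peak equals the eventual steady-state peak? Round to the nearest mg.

312 mg

f = (1/2)^(22/48) ≈ 0.727827; accumulation ratio R = 1/(1−f) ≈ 3.67413.
Loading dose to hit Cmax,ss on first dose: D_load = D_maint·R ≈ 85 × 3.67413 ≈ 312.30 mg.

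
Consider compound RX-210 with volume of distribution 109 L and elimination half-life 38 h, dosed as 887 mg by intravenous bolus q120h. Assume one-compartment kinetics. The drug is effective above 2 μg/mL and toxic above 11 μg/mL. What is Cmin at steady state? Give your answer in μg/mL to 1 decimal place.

1.0 μg/mL

τ/t½ = 120/38 ≈ 3.1579, so fraction remaining f = (1/2)^(120/38) ≈ 0.1120.
Each bolus raises the concentration by D/Vd = 887/109 ≈ 8.138 μg/mL.
Steady-state trough Cmin,ss = C₀·f/(1−f) ≈ 8.138 × 0.1120/0.8880 ≈ 1.026 μg/mL.
Trough 1.0 μg/mL vs MEC 2 μg/mL: subtherapeutic.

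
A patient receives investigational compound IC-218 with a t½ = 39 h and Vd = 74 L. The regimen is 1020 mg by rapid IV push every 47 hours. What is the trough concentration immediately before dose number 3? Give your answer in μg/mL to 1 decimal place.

8.6 μg/mL

f = (1/2)^(τ/t½) = (1/2)^(47/39) ≈ 0.4337.
C₀ = D/Vd = 1020/74 ≈ 13.784 μg/mL.
Before the 3rd dose, 2 doses have been given. Superposition: Cmin = C₀·(f + f²).
≈ 13.784 × (0.4337 + 0.1881) ≈ 13.784 × 0.6218 ≈ 8.571 μg/mL.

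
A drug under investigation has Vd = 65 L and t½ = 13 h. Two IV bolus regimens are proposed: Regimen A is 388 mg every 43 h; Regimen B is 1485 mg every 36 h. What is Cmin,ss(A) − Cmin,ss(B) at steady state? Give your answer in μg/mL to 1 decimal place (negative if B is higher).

-3.3 μg/mL

Regimen A: f = (1/2)^(43/13) ≈ 0.1010; Cmin,ss = (388/65)·f/(1−f) ≈ 0.671 μg/mL.
Regimen B: f = (1/2)^(36/13) ≈ 0.1467; Cmin,ss = (1485/65)·f/(1−f) ≈ 3.928 μg/mL.
Difference ≈ 0.671 − 3.928 ≈ -3.257 μg/mL.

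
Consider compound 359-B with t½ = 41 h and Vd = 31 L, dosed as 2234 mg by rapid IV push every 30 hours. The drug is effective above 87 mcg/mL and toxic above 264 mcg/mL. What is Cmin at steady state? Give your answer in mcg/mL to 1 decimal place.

109.1 mcg/mL

k = ln2/t½ = ln2/41 ≈ 0.016906 h⁻¹; fraction remaining f = e^(−kτ) = e^(−0.016906×30) ≈ 0.6022.
At steady state, accumulation factor R = 1/(1 − e^(−kτ)) ≈ 2.5138.
Single-dose peak C₀ = D/Vd = 2234/31 ≈ 72.065 mcg/mL.
Cmax,ss = C₀/(1 − f) ≈ 72.065/0.3978 ≈ 181.159 mcg/mL.
Steady-state trough Cmin,ss = Cmax,ss·f ≈ 181.159 × 0.6022 ≈ 109.094 mcg/mL.
Trough 109.1 mcg/mL vs MEC 87 mcg/mL: adequate.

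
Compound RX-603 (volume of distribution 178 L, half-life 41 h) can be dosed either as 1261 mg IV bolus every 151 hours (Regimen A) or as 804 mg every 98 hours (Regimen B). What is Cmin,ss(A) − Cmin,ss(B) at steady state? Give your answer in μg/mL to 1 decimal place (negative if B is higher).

Regimen A: f = (1/2)^(151/41) ≈ 0.0779; Cmin,ss = (1261/178)·f/(1−f) ≈ 0.598 μg/mL.
Regimen B: f = (1/2)^(98/41) ≈ 0.1908; Cmin,ss = (804/178)·f/(1−f) ≈ 1.065 μg/mL.
Difference ≈ 0.598 − 1.065 ≈ -0.467 μg/mL.

-0.5 μg/mL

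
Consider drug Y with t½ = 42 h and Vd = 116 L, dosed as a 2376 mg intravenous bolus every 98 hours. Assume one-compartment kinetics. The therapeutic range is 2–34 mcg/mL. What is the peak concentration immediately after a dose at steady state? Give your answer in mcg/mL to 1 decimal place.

τ/t½ = 98/42 ≈ 2.3333, so fraction remaining f = (1/2)^(98/42) ≈ 0.1984.
At steady state, accumulation factor R = 1/(1 − e^(−kτ)) ≈ 1.2475.
Single-dose peak C₀ = D/Vd = 2376/116 ≈ 20.483 mcg/mL.
Cmax,ss = C₀/(1 − f) ≈ 20.483/0.8016 ≈ 25.553 mcg/mL.
Peak 25.6 mcg/mL vs MTC 34 mcg/mL: below toxic threshold.

25.6 mcg/mL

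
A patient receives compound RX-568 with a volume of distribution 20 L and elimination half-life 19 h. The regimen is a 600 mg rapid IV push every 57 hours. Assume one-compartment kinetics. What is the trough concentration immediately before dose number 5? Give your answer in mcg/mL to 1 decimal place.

4.3 mcg/mL

f = (1/2)^(τ/t½) = (1/2)^(57/19) ≈ 0.1250.
C₀ = D/Vd = 600/20 ≈ 30.000 mcg/mL.
Before the 5th dose, 4 doses have been given. Superposition: Cmin = C₀·(f + f² + … + f^4).
≈ 30.000 × (0.1250 + 0.0156 + 0.0020 + 0.0002) ≈ 30.000 × 0.1428 ≈ 4.284 mcg/mL.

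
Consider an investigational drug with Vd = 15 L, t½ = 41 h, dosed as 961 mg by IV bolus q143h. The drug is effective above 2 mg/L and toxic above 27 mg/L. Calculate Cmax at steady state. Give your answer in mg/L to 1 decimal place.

τ/t½ = 143/41 ≈ 3.4878, so fraction remaining f = (1/2)^(143/41) ≈ 0.0891.
Accumulation ratio R = 1/(1 − f) ≈ 1/0.9109 ≈ 1.0978.
Single-dose peak C₀ = D/Vd = 961/15 ≈ 64.067 mg/L.
Steady-state peak Cmax,ss = C₀·R ≈ 64.067 × 1.0978 ≈ 70.333 mg/L.
Peak 70.3 mg/L vs MTC 27 mg/L: exceeds toxic threshold.

70.3 mg/L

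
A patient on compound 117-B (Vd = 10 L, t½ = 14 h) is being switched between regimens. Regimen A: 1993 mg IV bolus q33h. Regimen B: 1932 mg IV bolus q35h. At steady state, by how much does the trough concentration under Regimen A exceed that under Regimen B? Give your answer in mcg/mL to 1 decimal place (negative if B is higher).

6.8 mcg/mL

Regimen A: f = (1/2)^(33/14) ≈ 0.1952; Cmin,ss = (1993/10)·f/(1−f) ≈ 48.339 mcg/mL.
Regimen B: f = (1/2)^(35/14) ≈ 0.1768; Cmin,ss = (1932/10)·f/(1−f) ≈ 41.494 mcg/mL.
Difference ≈ 48.339 − 41.494 ≈ 6.845 mcg/mL.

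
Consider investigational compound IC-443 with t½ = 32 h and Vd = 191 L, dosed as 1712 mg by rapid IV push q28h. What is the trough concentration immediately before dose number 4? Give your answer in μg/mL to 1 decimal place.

f = (1/2)^(τ/t½) = (1/2)^(28/32) ≈ 0.5453.
C₀ = D/Vd = 1712/191 ≈ 8.963 μg/mL.
Before the 4th dose, 3 doses have been given. Superposition: Cmin = C₀·(f + f² + … + f^3).
≈ 8.963 × (0.5453 + 0.2974 + 0.1621) ≈ 8.963 × 1.0048 ≈ 9.006 μg/mL.

9.0 μg/mL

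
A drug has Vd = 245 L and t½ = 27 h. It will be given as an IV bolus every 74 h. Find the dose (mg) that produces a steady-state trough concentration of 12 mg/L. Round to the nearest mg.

16711 mg

τ/t½ = 74/27 ≈ 2.7407, so f = (1/2)^(74/27) ≈ 0.149608.
Cmin,ss = (D/Vd)·f/(1−f), so D = Cmin,ss·Vd·(1−f)/f.
D = 12 × 245 × (1−f)/f ≈ 12 × 245 × 5.68413 ≈ 16711.34 mg.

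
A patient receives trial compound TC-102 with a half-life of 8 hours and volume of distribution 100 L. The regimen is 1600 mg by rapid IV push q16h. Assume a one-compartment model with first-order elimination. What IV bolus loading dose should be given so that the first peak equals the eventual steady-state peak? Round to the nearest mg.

f = (1/2)^(16/8) ≈ 0.250000; accumulation ratio R = 1/(1−f) ≈ 1.33333.
Loading dose to hit Cmax,ss on first dose: D_load = D_maint·R ≈ 1600 × 1.33333 ≈ 2133.33 mg.

2133 mg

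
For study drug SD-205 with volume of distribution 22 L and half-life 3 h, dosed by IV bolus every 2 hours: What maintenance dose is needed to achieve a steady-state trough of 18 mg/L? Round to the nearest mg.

τ/t½ = 2/3 ≈ 0.66667, so f = (1/2)^(2/3) ≈ 0.629961.
Cmin,ss = (D/Vd)·f/(1−f), so D = Cmin,ss·Vd·(1−f)/f.
D = 18 × 22 × (1−f)/f ≈ 18 × 22 × 0.58740 ≈ 232.61 mg.

233 mg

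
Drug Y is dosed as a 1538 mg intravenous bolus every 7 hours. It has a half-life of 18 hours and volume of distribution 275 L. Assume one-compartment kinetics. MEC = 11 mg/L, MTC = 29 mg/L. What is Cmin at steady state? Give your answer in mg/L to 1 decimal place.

18.1 mg/L

k = ln2/t½ = ln2/18 ≈ 0.038508 h⁻¹; fraction remaining f = e^(−kτ) = e^(−0.038508×7) ≈ 0.7637.
At steady state, accumulation factor R = 1/(1 − e^(−kτ)) ≈ 4.2319.
Each bolus raises the concentration by D/Vd = 1538/275 ≈ 5.593 mg/L.
Cmax,ss = C₀/(1 − f) ≈ 5.593/0.2363 ≈ 23.669 mg/L.
One interval later, Cmin,ss = Cmax,ss·e^(−kτ) ≈ 23.669 × 0.7637 ≈ 18.076 mg/L.
Trough 18.1 mg/L vs MEC 11 mg/L: adequate.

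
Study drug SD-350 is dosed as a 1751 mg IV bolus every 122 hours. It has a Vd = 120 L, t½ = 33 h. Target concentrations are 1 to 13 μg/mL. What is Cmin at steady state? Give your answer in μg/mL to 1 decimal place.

k = ln2/t½ = ln2/33 ≈ 0.021004 h⁻¹; fraction remaining f = e^(−kτ) = e^(−0.021004×122) ≈ 0.0771.
At steady state, accumulation factor R = 1/(1 − e^(−kτ)) ≈ 1.0835.
Single-dose peak C₀ = D/Vd = 1751/120 ≈ 14.592 μg/mL.
Cmax,ss = C₀/(1 − f) ≈ 14.592/0.9229 ≈ 15.811 μg/mL.
Steady-state trough Cmin,ss = Cmax,ss·f ≈ 15.811 × 0.0771 ≈ 1.219 μg/mL.
Trough 1.2 μg/mL vs MEC 1 μg/mL: adequate.

1.2 μg/mL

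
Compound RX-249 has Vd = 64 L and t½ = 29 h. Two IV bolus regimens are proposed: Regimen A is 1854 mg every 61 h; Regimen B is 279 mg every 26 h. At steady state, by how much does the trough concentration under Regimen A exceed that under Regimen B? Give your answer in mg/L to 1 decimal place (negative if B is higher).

Regimen A: f = (1/2)^(61/29) ≈ 0.2327; Cmin,ss = (1854/64)·f/(1−f) ≈ 8.785 mg/L.
Regimen B: f = (1/2)^(26/29) ≈ 0.5372; Cmin,ss = (279/64)·f/(1−f) ≈ 5.060 mg/L.
Difference ≈ 8.785 − 5.060 ≈ 3.725 mg/L.

3.7 mg/L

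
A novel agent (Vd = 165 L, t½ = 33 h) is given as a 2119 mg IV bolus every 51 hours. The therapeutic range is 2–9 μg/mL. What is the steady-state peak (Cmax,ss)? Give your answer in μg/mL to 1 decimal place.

19.5 μg/mL

Over one 51-h interval, 51/33 ≈ 1.5455 half-lives elapse, leaving f ≈ 0.3426 of each dose.
Accumulation ratio R = 1/(1 − f) ≈ 1/0.6574 ≈ 1.5211.
Each bolus raises the concentration by D/Vd = 2119/165 ≈ 12.842 μg/mL.
Steady-state peak Cmax,ss = C₀·R ≈ 12.842 × 1.5211 ≈ 19.534 μg/mL.
Peak 19.5 μg/mL vs MTC 9 μg/mL: exceeds toxic threshold.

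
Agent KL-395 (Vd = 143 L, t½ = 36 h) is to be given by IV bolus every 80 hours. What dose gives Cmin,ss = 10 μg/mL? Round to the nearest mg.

5243 mg

τ/t½ = 80/36 ≈ 2.2222, so f = (1/2)^(80/36) ≈ 0.214311.
Cmin,ss = (D/Vd)·f/(1−f), so D = Cmin,ss·Vd·(1−f)/f.
D = 10 × 143 × (1−f)/f ≈ 10 × 143 × 3.66612 ≈ 5242.55 mg.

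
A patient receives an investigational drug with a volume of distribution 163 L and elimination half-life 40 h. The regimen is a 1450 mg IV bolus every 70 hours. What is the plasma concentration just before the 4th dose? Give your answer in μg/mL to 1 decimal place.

3.7 μg/mL

f = (1/2)^(τ/t½) = (1/2)^(70/40) ≈ 0.2973.
C₀ = D/Vd = 1450/163 ≈ 8.896 μg/mL.
Before the 4th dose, 3 doses have been given. Superposition: Cmin = C₀·(f + f² + … + f^3).
≈ 8.896 × (0.2973 + 0.0884 + 0.0263) ≈ 8.896 × 0.4120 ≈ 3.665 μg/mL.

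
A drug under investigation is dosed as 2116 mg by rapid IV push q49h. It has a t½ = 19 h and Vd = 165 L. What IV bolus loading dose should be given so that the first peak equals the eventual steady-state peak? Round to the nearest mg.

2541 mg

f = (1/2)^(49/19) ≈ 0.167363; accumulation ratio R = 1/(1−f) ≈ 1.20100.
Loading dose to hit Cmax,ss on first dose: D_load = D_maint·R ≈ 2116 × 1.20100 ≈ 2541.32 mg.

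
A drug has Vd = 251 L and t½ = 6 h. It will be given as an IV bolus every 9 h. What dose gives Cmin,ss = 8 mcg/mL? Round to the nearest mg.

τ/t½ = 9/6 ≈ 1.5, so f = (1/2)^(9/6) ≈ 0.353553.
Cmin,ss = (D/Vd)·f/(1−f), so D = Cmin,ss·Vd·(1−f)/f.
D = 8 × 251 × (1−f)/f ≈ 8 × 251 × 1.82843 ≈ 3671.49 mg.

3671 mg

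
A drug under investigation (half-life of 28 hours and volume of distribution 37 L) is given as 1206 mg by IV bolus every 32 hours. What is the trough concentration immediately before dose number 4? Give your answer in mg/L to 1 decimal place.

24.5 mg/L

f = (1/2)^(τ/t½) = (1/2)^(32/28) ≈ 0.4529.
C₀ = D/Vd = 1206/37 ≈ 32.595 mg/L.
Before the 4th dose, 3 doses have been given. Superposition: Cmin = C₀·(f + f² + … + f^3).
≈ 32.595 × (0.4529 + 0.2051 + 0.0929) ≈ 32.595 × 0.7509 ≈ 24.476 mg/L.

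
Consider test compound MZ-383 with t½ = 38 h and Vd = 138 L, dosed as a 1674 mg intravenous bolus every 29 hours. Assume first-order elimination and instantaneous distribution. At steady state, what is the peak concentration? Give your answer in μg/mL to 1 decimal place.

29.5 μg/mL

k = ln2/t½ = ln2/38 ≈ 0.018241 h⁻¹; fraction remaining f = e^(−kτ) = e^(−0.018241×29) ≈ 0.5892.
Accumulation ratio R = 1/(1 − f) ≈ 1/0.4108 ≈ 2.4343.
Each bolus raises the concentration by D/Vd = 1674/138 ≈ 12.130 μg/mL.
Cmax,ss = C₀/(1 − f) ≈ 12.130/0.4108 ≈ 29.528 μg/mL.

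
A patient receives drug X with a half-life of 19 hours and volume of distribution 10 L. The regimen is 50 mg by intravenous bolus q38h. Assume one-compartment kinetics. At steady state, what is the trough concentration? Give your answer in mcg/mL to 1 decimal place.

1.7 mcg/mL

The dosing interval is 2 half-lives, so f = 2^(−2) = 0.25.
At steady state, R = 1/(1 − 0.25) = 4/3.
Single-dose peak C₀ = D/Vd = 50/10 = 5 mcg/mL.
Steady-state peak Cmax,ss = C₀·R = 5 × 4/3 ≈ 6.667 mcg/mL.
Steady-state trough Cmin,ss = Cmax,ss·f ≈ 6.667 × 0.25 ≈ 1.667 mcg/mL.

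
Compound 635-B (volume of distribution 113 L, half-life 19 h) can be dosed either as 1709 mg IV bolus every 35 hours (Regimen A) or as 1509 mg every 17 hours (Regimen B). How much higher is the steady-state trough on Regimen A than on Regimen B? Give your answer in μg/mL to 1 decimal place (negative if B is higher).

-9.7 μg/mL

Regimen A: f = (1/2)^(35/19) ≈ 0.2789; Cmin,ss = (1709/113)·f/(1−f) ≈ 5.849 μg/mL.
Regimen B: f = (1/2)^(17/19) ≈ 0.5378; Cmin,ss = (1509/113)·f/(1−f) ≈ 15.538 μg/mL.
Difference ≈ 5.849 − 15.538 ≈ -9.689 μg/mL.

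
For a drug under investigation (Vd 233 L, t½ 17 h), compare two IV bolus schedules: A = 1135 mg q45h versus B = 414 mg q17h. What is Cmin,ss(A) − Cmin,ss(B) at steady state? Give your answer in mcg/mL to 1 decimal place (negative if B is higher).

-0.9 mcg/mL

Regimen A: f = (1/2)^(45/17) ≈ 0.1596; Cmin,ss = (1135/233)·f/(1−f) ≈ 0.925 mcg/mL.
Regimen B: f = (1/2)^(17/17) ≈ 0.5000; Cmin,ss = (414/233)·f/(1−f) ≈ 1.777 mcg/mL.
Difference ≈ 0.925 − 1.777 ≈ -0.852 mcg/mL.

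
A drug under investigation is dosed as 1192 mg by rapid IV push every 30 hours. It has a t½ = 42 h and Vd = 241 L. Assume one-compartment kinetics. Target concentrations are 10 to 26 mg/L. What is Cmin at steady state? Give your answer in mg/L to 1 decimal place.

k = ln2/t½ = ln2/42 ≈ 0.016504 h⁻¹; fraction remaining f = e^(−kτ) = e^(−0.016504×30) ≈ 0.6095.
At steady state, accumulation factor R = 1/(1 − e^(−kτ)) ≈ 2.5608.
Single-dose peak C₀ = D/Vd = 1192/241 ≈ 4.946 mg/L.
Steady-state peak Cmax,ss = C₀·R ≈ 4.946 × 2.5608 ≈ 12.666 mg/L.
Steady-state trough Cmin,ss = Cmax,ss·f ≈ 12.666 × 0.6095 ≈ 7.720 mg/L.
Trough 7.7 mg/L vs MEC 10 mg/L: subtherapeutic.

7.7 mg/L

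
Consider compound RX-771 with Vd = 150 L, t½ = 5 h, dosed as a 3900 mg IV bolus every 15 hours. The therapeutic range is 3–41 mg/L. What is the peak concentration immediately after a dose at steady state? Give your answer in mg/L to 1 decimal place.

The dosing interval is 3 half-lives, so f = 2^(−3) = 0.125.
Accumulation ratio R = 1/(1 − f) = 1/0.875 = 8/7.
Single-dose peak C₀ = D/Vd = 3900/150 = 26 mg/L.
Steady-state peak Cmax,ss = C₀·R = 26 × 8/7 ≈ 29.714 mg/L.
Peak 29.7 mg/L vs MTC 41 mg/L: below toxic threshold.

29.7 mg/L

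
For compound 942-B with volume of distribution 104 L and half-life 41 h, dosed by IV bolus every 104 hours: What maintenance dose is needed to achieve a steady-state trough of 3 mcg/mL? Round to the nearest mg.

τ/t½ = 104/41 ≈ 2.5366, so f = (1/2)^(104/41) ≈ 0.172350.
Cmin,ss = (D/Vd)·f/(1−f), so D = Cmin,ss·Vd·(1−f)/f.
D = 3 × 104 × (1−f)/f ≈ 3 × 104 × 4.80215 ≈ 1498.27 mg.

1498 mg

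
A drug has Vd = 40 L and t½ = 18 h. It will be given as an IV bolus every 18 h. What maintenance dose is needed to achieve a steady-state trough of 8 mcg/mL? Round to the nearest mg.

320 mg

τ/t½ = 18/18 ≈ 1, so f = (1/2)^(18/18) ≈ 0.500000.
Cmin,ss = (D/Vd)·f/(1−f), so D = Cmin,ss·Vd·(1−f)/f.
D = 8 × 40 × (1−f)/f ≈ 8 × 40 × 1.00000 ≈ 320.00 mg.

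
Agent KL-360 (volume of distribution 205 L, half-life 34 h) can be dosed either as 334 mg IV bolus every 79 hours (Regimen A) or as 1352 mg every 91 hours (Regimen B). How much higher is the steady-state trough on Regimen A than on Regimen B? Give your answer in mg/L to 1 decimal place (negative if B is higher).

Regimen A: f = (1/2)^(79/34) ≈ 0.1998; Cmin,ss = (334/205)·f/(1−f) ≈ 0.407 mg/L.
Regimen B: f = (1/2)^(91/34) ≈ 0.1564; Cmin,ss = (1352/205)·f/(1−f) ≈ 1.223 mg/L.
Difference ≈ 0.407 − 1.223 ≈ -0.816 mg/L.

-0.8 mg/L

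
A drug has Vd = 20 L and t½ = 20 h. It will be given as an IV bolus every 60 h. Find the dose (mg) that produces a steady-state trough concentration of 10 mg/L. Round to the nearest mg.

τ/t½ = 60/20 ≈ 3, so f = (1/2)^(60/20) ≈ 0.125000.
Cmin,ss = (D/Vd)·f/(1−f), so D = Cmin,ss·Vd·(1−f)/f.
D = 10 × 20 × (1−f)/f ≈ 10 × 20 × 7.00000 ≈ 1400.00 mg.

1400 mg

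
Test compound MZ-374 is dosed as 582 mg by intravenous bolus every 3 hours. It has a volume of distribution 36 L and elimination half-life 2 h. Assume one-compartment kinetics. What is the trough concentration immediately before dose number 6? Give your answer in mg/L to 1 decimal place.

f = (1/2)^(τ/t½) = (1/2)^(3/2) ≈ 0.3536.
C₀ = D/Vd = 582/36 ≈ 16.167 mg/L.
Before the 6th dose, 5 doses have been given. Superposition: Cmin = C₀·(f + f² + … + f^5).
≈ 16.167 × (0.3536 + 0.1250 + 0.0442 + 0.0156 + 0.0055) ≈ 16.167 × 0.5439 ≈ 8.793 mg/L.

8.8 mg/L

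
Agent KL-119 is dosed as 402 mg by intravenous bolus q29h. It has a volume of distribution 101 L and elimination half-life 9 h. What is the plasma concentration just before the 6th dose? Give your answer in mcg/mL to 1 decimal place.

0.5 mcg/mL

f = (1/2)^(τ/t½) = (1/2)^(29/9) ≈ 0.1072.
C₀ = D/Vd = 402/101 ≈ 3.980 mcg/mL.
Before the 6th dose, 5 doses have been given. Superposition: Cmin = C₀·(f + f² + … + f^5).
≈ 3.980 × (0.1072 + 0.0115 + 0.0012 + 0.0001 + 0.0000) ≈ 3.980 × 0.1200 ≈ 0.478 mcg/mL.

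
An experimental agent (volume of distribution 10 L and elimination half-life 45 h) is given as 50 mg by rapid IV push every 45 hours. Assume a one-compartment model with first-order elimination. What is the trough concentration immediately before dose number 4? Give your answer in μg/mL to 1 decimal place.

f = (1/2)^(τ/t½) = (1/2)^(45/45) ≈ 0.5000.
C₀ = D/Vd = 50/10 ≈ 5.000 μg/mL.
Before the 4th dose, 3 doses have been given. Superposition: Cmin = C₀·(f + f² + … + f^3).
≈ 5.000 × (0.5000 + 0.2500 + 0.1250) ≈ 5.000 × 0.8750 ≈ 4.375 μg/mL.

4.4 μg/mL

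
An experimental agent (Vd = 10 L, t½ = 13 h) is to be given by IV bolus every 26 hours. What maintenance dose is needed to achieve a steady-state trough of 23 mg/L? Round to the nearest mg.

τ/t½ = 26/13 ≈ 2, so f = (1/2)^(26/13) ≈ 0.250000.
Cmin,ss = (D/Vd)·f/(1−f), so D = Cmin,ss·Vd·(1−f)/f.
D = 23 × 10 × (1−f)/f ≈ 23 × 10 × 3.00000 ≈ 690.00 mg.

690 mg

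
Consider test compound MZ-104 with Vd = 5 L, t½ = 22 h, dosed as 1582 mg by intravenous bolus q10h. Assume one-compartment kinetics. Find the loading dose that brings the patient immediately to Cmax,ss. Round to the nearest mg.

5854 mg

f = (1/2)^(10/22) ≈ 0.729740; accumulation ratio R = 1/(1−f) ≈ 3.70014.
Loading dose to hit Cmax,ss on first dose: D_load = D_maint·R ≈ 1582 × 3.70014 ≈ 5853.62 mg.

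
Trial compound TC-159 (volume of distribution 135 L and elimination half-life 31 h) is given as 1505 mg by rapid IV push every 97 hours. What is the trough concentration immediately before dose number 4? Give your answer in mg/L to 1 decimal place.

f = (1/2)^(τ/t½) = (1/2)^(97/31) ≈ 0.1143.
C₀ = D/Vd = 1505/135 ≈ 11.148 mg/L.
Before the 4th dose, 3 doses have been given. Superposition: Cmin = C₀·(f + f² + … + f^3).
≈ 11.148 × (0.1143 + 0.0131 + 0.0015) ≈ 11.148 × 0.1289 ≈ 1.437 mg/L.

1.4 mg/L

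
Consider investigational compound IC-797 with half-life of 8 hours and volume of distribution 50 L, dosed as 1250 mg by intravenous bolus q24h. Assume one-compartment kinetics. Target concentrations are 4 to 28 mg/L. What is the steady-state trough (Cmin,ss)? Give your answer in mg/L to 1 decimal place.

τ = 24 h = 3 half-lives, so f = (1/2)^3 = 0.125.
At steady state, R = 1/(1 − 0.125) = 8/7.
Single-dose peak C₀ = D/Vd = 1250/50 = 25 mg/L.
Steady-state peak Cmax,ss = C₀·R = 25 × 8/7 ≈ 28.571 mg/L.
Steady-state trough Cmin,ss = Cmax,ss·f ≈ 28.571 × 0.125 ≈ 3.571 mg/L.
Trough 3.6 mg/L vs MEC 4 mg/L: subtherapeutic.

3.6 mg/L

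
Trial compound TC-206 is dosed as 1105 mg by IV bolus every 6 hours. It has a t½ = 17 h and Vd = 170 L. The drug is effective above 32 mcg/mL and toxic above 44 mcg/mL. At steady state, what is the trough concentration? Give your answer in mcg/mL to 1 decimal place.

23.5 mcg/mL

Over one 6-h interval, 6/17 ≈ 0.35294 half-lives elapse, leaving f ≈ 0.7830 of each dose.
Each bolus raises the concentration by D/Vd = 1105/170 ≈ 6.500 mcg/mL.
Steady-state trough Cmin,ss = C₀·f/(1−f) ≈ 6.500 × 0.7830/0.2170 ≈ 23.454 mcg/mL.
Trough 23.5 mcg/mL vs MEC 32 mcg/mL: subtherapeutic.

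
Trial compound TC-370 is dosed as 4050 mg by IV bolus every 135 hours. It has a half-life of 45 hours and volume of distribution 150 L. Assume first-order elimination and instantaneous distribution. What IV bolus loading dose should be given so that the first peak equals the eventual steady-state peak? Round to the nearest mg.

4629 mg

f = (1/2)^(135/45) ≈ 0.125000; accumulation ratio R = 1/(1−f) ≈ 1.14286.
Loading dose to hit Cmax,ss on first dose: D_load = D_maint·R ≈ 4050 × 1.14286 ≈ 4628.58 mg.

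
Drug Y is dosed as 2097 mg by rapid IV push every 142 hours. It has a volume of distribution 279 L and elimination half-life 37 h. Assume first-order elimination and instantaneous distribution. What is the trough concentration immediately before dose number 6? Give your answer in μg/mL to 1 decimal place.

0.6 μg/mL

f = (1/2)^(τ/t½) = (1/2)^(142/37) ≈ 0.0699.
C₀ = D/Vd = 2097/279 ≈ 7.516 μg/mL.
Before the 6th dose, 5 doses have been given. Superposition: Cmin = C₀·(f + f² + … + f^5).
≈ 7.516 × (0.0699 + 0.0049 + 0.0003 + 0.0000 + 0.0000) ≈ 7.516 × 0.0751 ≈ 0.564 μg/mL.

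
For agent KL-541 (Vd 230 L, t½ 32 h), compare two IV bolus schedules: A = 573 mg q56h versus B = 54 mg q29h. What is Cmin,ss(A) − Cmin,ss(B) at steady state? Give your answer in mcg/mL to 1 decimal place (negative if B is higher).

0.8 mcg/mL

Regimen A: f = (1/2)^(56/32) ≈ 0.2973; Cmin,ss = (573/230)·f/(1−f) ≈ 1.054 mcg/mL.
Regimen B: f = (1/2)^(29/32) ≈ 0.5336; Cmin,ss = (54/230)·f/(1−f) ≈ 0.269 mcg/mL.
Difference ≈ 1.054 − 0.269 ≈ 0.785 mcg/mL.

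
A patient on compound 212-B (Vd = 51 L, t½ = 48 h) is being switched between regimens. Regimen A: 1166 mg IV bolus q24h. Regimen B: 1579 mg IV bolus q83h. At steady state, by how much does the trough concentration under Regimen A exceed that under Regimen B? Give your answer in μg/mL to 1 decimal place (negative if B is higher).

41.8 μg/mL

Regimen A: f = (1/2)^(24/48) ≈ 0.7071; Cmin,ss = (1166/51)·f/(1−f) ≈ 55.194 μg/mL.
Regimen B: f = (1/2)^(83/48) ≈ 0.3016; Cmin,ss = (1579/51)·f/(1−f) ≈ 13.370 μg/mL.
Difference ≈ 55.194 − 13.370 ≈ 41.824 μg/mL.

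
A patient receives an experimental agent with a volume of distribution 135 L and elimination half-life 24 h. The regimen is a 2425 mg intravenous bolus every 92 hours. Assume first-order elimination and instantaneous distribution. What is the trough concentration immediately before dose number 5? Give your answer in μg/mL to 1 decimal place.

f = (1/2)^(τ/t½) = (1/2)^(92/24) ≈ 0.0702.
C₀ = D/Vd = 2425/135 ≈ 17.963 μg/mL.
Before the 5th dose, 4 doses have been given. Superposition: Cmin = C₀·(f + f² + … + f^4).
≈ 17.963 × (0.0702 + 0.0049 + 0.0003 + 0.0000) ≈ 17.963 × 0.0754 ≈ 1.354 μg/mL.

1.4 μg/mL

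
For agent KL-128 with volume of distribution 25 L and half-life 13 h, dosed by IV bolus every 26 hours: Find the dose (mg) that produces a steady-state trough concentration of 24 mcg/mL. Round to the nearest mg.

1800 mg

τ/t½ = 26/13 ≈ 2, so f = (1/2)^(26/13) ≈ 0.250000.
Cmin,ss = (D/Vd)·f/(1−f), so D = Cmin,ss·Vd·(1−f)/f.
D = 24 × 25 × (1−f)/f ≈ 24 × 25 × 3.00000 ≈ 1800.00 mg.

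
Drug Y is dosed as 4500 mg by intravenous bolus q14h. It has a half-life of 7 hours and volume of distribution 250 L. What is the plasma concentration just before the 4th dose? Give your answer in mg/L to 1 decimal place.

5.9 mg/L

f = (1/2)^(τ/t½) = (1/2)^(14/7) ≈ 0.2500.
C₀ = D/Vd = 4500/250 ≈ 18.000 mg/L.
Before the 4th dose, 3 doses have been given. Superposition: Cmin = C₀·(f + f² + … + f^3).
≈ 18.000 × (0.2500 + 0.0625 + 0.0156) ≈ 18.000 × 0.3281 ≈ 5.906 mg/L.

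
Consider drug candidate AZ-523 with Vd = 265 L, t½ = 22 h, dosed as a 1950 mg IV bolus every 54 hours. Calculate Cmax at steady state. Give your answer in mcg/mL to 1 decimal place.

9.0 mcg/mL

τ/t½ = 54/22 ≈ 2.4545, so fraction remaining f = (1/2)^(54/22) ≈ 0.1824.
At steady state, accumulation factor R = 1/(1 − e^(−kτ)) ≈ 1.2231.
Each bolus raises the concentration by D/Vd = 1950/265 ≈ 7.358 mcg/mL.
Steady-state peak Cmax,ss = C₀·R ≈ 7.358 × 1.2231 ≈ 9.000 mcg/mL.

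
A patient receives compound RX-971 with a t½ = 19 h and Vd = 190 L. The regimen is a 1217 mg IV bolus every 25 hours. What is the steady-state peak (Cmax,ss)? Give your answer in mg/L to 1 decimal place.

Over one 25-h interval, 25/19 ≈ 1.3158 half-lives elapse, leaving f ≈ 0.4017 of each dose.
At steady state, accumulation factor R = 1/(1 − e^(−kτ)) ≈ 1.6714.
Each bolus raises the concentration by D/Vd = 1217/190 ≈ 6.405 mg/L.
Steady-state peak Cmax,ss = C₀·R ≈ 6.405 × 1.6714 ≈ 10.705 mg/L.

10.7 mg/L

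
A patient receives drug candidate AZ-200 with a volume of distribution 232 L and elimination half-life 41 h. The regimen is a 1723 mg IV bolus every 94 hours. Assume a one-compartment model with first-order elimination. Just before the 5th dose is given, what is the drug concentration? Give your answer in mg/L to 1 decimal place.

f = (1/2)^(τ/t½) = (1/2)^(94/41) ≈ 0.2041.
C₀ = D/Vd = 1723/232 ≈ 7.427 mg/L.
Before the 5th dose, 4 doses have been given. Superposition: Cmin = C₀·(f + f² + … + f^4).
≈ 7.427 × (0.2041 + 0.0417 + 0.0085 + 0.0017) ≈ 7.427 × 0.2560 ≈ 1.901 mg/L.

1.9 mg/L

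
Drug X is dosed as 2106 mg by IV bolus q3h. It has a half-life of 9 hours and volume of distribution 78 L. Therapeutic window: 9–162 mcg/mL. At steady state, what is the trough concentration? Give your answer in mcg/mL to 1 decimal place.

103.9 mcg/mL

τ/t½ = 3/9 ≈ 0.33333, so fraction remaining f = (1/2)^(3/9) ≈ 0.7937.
Accumulation ratio R = 1/(1 − f) ≈ 1/0.2063 ≈ 4.8473.
Single-dose peak C₀ = D/Vd = 2106/78 ≈ 27.000 mcg/mL.
Steady-state peak Cmax,ss = C₀·R ≈ 27.000 × 4.8473 ≈ 130.877 mcg/mL.
One interval later, Cmin,ss = Cmax,ss·e^(−kτ) ≈ 130.877 × 0.7937 ≈ 103.877 mcg/mL.
Trough 103.9 mcg/mL vs MEC 9 mcg/mL: adequate.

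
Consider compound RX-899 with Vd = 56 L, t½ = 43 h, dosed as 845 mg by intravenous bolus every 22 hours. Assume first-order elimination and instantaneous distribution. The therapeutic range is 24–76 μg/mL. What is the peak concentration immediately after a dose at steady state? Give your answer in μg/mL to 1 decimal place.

Over one 22-h interval, 22/43 ≈ 0.51163 half-lives elapse, leaving f ≈ 0.7014 of each dose.
Accumulation ratio R = 1/(1 − f) ≈ 1/0.2986 ≈ 3.3490.
Each bolus raises the concentration by D/Vd = 845/56 ≈ 15.089 μg/mL.
Steady-state peak Cmax,ss = C₀·R ≈ 15.089 × 3.3490 ≈ 50.533 μg/mL.
Peak 50.5 μg/mL vs MTC 76 μg/mL: below toxic threshold.

50.5 μg/mL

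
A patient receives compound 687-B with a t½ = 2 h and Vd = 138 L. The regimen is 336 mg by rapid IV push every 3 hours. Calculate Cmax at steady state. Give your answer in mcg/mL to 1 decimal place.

k = ln2/t½ = ln2/2 ≈ 0.346574 h⁻¹; fraction remaining f = e^(−kτ) = e^(−0.346574×3) ≈ 0.3536.
Accumulation ratio R = 1/(1 − f) ≈ 1/0.6464 ≈ 1.5470.
Single-dose peak C₀ = D/Vd = 336/138 ≈ 2.435 mcg/mL.
Steady-state peak Cmax,ss = C₀·R ≈ 2.435 × 1.5470 ≈ 3.767 mcg/mL.

3.8 mcg/mL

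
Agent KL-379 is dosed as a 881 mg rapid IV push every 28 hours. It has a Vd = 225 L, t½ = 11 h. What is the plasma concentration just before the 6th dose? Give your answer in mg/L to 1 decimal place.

f = (1/2)^(τ/t½) = (1/2)^(28/11) ≈ 0.1713.
C₀ = D/Vd = 881/225 ≈ 3.916 mg/L.
Before the 6th dose, 5 doses have been given. Superposition: Cmin = C₀·(f + f² + … + f^5).
≈ 3.916 × (0.1713 + 0.0293 + 0.0050 + 0.0009 + 0.0001) ≈ 3.916 × 0.2066 ≈ 0.809 mg/L.

0.8 mg/L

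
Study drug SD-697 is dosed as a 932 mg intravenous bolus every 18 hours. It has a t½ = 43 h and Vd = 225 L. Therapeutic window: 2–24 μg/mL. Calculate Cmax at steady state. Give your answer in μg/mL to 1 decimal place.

k = ln2/t½ = ln2/43 ≈ 0.016120 h⁻¹; fraction remaining f = e^(−kτ) = e^(−0.016120×18) ≈ 0.7481.
At steady state, accumulation factor R = 1/(1 − e^(−kτ)) ≈ 3.9698.
Each bolus raises the concentration by D/Vd = 932/225 ≈ 4.142 μg/mL.
Steady-state peak Cmax,ss = C₀·R ≈ 4.142 × 3.9698 ≈ 16.443 μg/mL.
Peak 16.4 μg/mL vs MTC 24 μg/mL: below toxic threshold.

16.4 μg/mL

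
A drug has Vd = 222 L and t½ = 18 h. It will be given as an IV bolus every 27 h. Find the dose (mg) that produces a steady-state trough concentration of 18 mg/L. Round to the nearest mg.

τ/t½ = 27/18 ≈ 1.5, so f = (1/2)^(27/18) ≈ 0.353553.
Cmin,ss = (D/Vd)·f/(1−f), so D = Cmin,ss·Vd·(1−f)/f.
D = 18 × 222 × (1−f)/f ≈ 18 × 222 × 1.82843 ≈ 7306.41 mg.

7306 mg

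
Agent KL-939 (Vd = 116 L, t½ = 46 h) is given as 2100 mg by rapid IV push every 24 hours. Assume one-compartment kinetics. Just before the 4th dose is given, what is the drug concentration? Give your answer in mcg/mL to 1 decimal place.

27.5 mcg/mL

f = (1/2)^(τ/t½) = (1/2)^(24/46) ≈ 0.6965.
C₀ = D/Vd = 2100/116 ≈ 18.103 mcg/mL.
Before the 4th dose, 3 doses have been given. Superposition: Cmin = C₀·(f + f² + … + f^3).
≈ 18.103 × (0.6965 + 0.4851 + 0.3379) ≈ 18.103 × 1.5195 ≈ 27.508 mcg/mL.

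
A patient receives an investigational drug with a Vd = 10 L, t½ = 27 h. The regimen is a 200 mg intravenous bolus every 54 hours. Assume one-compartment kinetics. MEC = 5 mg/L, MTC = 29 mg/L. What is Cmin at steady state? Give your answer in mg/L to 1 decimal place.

6.7 mg/L

The dosing interval is 2 half-lives, so f = 2^(−2) = 0.25.
Accumulation ratio R = 1/(1 − f) = 1/0.75 = 4/3.
Single-dose peak C₀ = D/Vd = 200/10 = 20 mg/L.
Steady-state peak Cmax,ss = C₀·R = 20 × 4/3 ≈ 26.667 mg/L.
Steady-state trough Cmin,ss = Cmax,ss·f ≈ 26.667 × 0.25 ≈ 6.667 mg/L.
Trough 6.7 mg/L vs MEC 5 mg/L: adequate.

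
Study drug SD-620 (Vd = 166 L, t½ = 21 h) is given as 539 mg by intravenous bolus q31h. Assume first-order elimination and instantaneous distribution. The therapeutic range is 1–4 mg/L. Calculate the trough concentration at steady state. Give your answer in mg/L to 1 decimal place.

τ/t½ = 31/21 ≈ 1.4762, so fraction remaining f = (1/2)^(31/21) ≈ 0.3594.
Each bolus raises the concentration by D/Vd = 539/166 ≈ 3.247 mg/L.
Steady-state trough Cmin,ss = C₀·f/(1−f) ≈ 3.247 × 0.3594/0.6406 ≈ 1.822 mg/L.
Trough 1.8 mg/L vs MEC 1 mg/L: adequate.

1.8 mg/L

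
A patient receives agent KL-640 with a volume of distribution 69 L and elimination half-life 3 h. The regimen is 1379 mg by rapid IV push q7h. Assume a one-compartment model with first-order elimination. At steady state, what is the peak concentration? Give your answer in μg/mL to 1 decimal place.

24.9 μg/mL

τ/t½ = 7/3 ≈ 2.3333, so fraction remaining f = (1/2)^(7/3) ≈ 0.1984.
Accumulation ratio R = 1/(1 − f) ≈ 1/0.8016 ≈ 1.2475.
Each bolus raises the concentration by D/Vd = 1379/69 ≈ 19.986 μg/mL.
Steady-state peak Cmax,ss = C₀·R ≈ 19.986 × 1.2475 ≈ 24.933 μg/mL.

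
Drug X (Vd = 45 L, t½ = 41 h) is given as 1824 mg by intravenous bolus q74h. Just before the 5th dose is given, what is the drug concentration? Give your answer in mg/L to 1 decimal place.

16.1 mg/L

f = (1/2)^(τ/t½) = (1/2)^(74/41) ≈ 0.2862.
C₀ = D/Vd = 1824/45 ≈ 40.533 mg/L.
Before the 5th dose, 4 doses have been given. Superposition: Cmin = C₀·(f + f² + … + f^4).
≈ 40.533 × (0.2862 + 0.0819 + 0.0234 + 0.0067) ≈ 40.533 × 0.3982 ≈ 16.140 mg/L.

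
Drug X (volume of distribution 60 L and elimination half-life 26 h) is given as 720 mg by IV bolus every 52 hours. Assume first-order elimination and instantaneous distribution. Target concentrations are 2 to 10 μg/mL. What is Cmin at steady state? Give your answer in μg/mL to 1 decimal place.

τ = 52 h = 2 half-lives, so f = (1/2)^2 = 0.25.
Accumulation ratio R = 1/(1 − f) = 1/0.75 = 4/3.
Single-dose peak C₀ = D/Vd = 720/60 = 12 μg/mL.
Steady-state peak Cmax,ss = C₀·R = 12 × 4/3 ≈ 16.000 μg/mL.
Steady-state trough Cmin,ss = Cmax,ss·f ≈ 16.000 × 0.25 ≈ 4.000 μg/mL.
Trough 4.0 μg/mL vs MEC 2 μg/mL: adequate.

4.0 μg/mL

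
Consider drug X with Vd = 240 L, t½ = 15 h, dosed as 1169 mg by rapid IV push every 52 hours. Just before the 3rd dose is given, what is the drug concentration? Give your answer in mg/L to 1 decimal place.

0.5 mg/L

f = (1/2)^(τ/t½) = (1/2)^(52/15) ≈ 0.0905.
C₀ = D/Vd = 1169/240 ≈ 4.871 mg/L.
Before the 3rd dose, 2 doses have been given. Superposition: Cmin = C₀·(f + f²).
≈ 4.871 × (0.0905 + 0.0082) ≈ 4.871 × 0.0987 ≈ 0.481 mg/L.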